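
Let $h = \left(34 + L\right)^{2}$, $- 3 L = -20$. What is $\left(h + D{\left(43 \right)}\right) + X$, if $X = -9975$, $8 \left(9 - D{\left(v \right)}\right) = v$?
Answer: $- \frac{598867}{72} \approx -8317.6$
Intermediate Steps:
$L = \frac{20}{3}$ ($L = \left(- \frac{1}{3}\right) \left(-20\right) = \frac{20}{3} \approx 6.6667$)
$D{\left(v \right)} = 9 - \frac{v}{8}$
$h = \frac{14884}{9}$ ($h = \left(34 + \frac{20}{3}\right)^{2} = \left(\frac{122}{3}\right)^{2} = \frac{14884}{9} \approx 1653.8$)
$\left(h + D{\left(43 \right)}\right) + X = \left(\frac{14884}{9} + \left(9 - \frac{43}{8}\right)\right) - 9975 = \left(\frac{14884}{9} + \frac{29}{8}\right) - 9975 = \frac{119333}{72} - 9975 = - \frac{598867}{72}$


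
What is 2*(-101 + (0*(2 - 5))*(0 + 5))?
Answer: -202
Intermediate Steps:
2*(-101 + (0*(2 - 5))*(0 + 5)) = 2*(-101 + (0*(-3))*5) = 2*(-101 + 0*5) = 2*(-101 + 0) = 2*(-101) = -202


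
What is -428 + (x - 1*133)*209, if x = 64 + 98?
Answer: 5633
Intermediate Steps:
x = 162
-428 + (x - 1*133)*209 = -428 + (162 - 1*133)*209 = -428 + (162 - 133)*209 = -428 + 29*209 = -428 + 6061 = 5633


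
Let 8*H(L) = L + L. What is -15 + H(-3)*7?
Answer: -81/4 ≈ -20.250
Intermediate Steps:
H(L) = L/4 (H(L) = (L + L)/8 = (2*L)/8 = L/4)
-15 + H(-3)*7 = -15 + ((¼)*(-3))*7 = -15 - ¾*7 = -15 - 21/4 = -81/4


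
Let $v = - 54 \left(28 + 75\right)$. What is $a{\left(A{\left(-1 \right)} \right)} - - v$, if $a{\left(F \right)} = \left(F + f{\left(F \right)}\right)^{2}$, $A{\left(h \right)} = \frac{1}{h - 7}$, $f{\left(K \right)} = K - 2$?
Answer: $- \frac{88911}{16} \approx -5556.9$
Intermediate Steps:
$f{\left(K \right)} = -2 + K$
$v = -5562$ ($v = \left(-54\right) 103 = -5562$)
$A{\left(h \right)} = \frac{1}{-7 + h}$
$a{\left(F \right)} = \left(-2 + 2 F\right)^{2}$ ($a{\left(F \right)} = \left(F + \left(-2 + F\right)\right)^{2} = \left(-2 + 2 F\right)^{2}$)
$a{\left(A{\left(-1 \right)} \right)} - - v = 4 \left(-1 + \frac{1}{-7 - 1}\right)^{2} - \left(-1\right) \left(-5562\right) = 4 \left(-1 + \frac{1}{-8}\right)^{2} - 5562 = 4 \left(-1 - \frac{1}{8}\right)^{2} - 5562 = 4 \left(- \frac{9}{8}\right)^{2} - 5562 = 4 \cdot \frac{81}{64} - 5562 = \frac{81}{16} - 5562 = - \frac{88911}{16}$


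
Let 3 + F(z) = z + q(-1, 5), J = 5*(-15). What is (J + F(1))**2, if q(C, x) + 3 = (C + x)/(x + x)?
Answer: 158404/25 ≈ 6336.2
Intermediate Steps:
J = -75
q(C, x) = -3 + (C + x)/(2*x) (q(C, x) = -3 + (C + x)/(x + x) = -3 + (C + x)/((2*x)) = -3 + (C + x)*(1/(2*x)) = -3 + (C + x)/(2*x))
F(z) = -28/5 + z (F(z) = -3 + (z + (1/2)*(-1 - 5*5)/5) = -3 + (z + (1/2)*(1/5)*(-1 - 25)) = -3 + (z + (1/2)*(1/5)*(-26)) = -3 + (z - 13/5) = -3 + (-13/5 + z) = -28/5 + z)
(J + F(1))**2 = (-75 + (-28/5 + 1))**2 = (-75 - 23/5)**2 = (-398/5)**2 = 158404/25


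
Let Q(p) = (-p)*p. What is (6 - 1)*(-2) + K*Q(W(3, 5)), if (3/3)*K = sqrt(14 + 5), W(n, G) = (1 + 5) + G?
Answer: -10 - 121*sqrt(19) ≈ -537.43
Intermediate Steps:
W(n, G) = 6 + G
Q(p) = -p**2
K = sqrt(19) (K = sqrt(14 + 5) = sqrt(19) ≈ 4.3589)
(6 - 1)*(-2) + K*Q(W(3, 5)) = (6 - 1)*(-2) + sqrt(19)*(-(6 + 5)**2) = 5*(-2) + sqrt(19)*(-1*11**2) = -10 + sqrt(19)*(-1*121) = -10 + sqrt(19)*(-121) = -10 - 121*sqrt(19)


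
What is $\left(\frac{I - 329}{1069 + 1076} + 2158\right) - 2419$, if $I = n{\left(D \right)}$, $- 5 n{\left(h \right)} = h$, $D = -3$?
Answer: $- \frac{2800867}{10725} \approx -261.15$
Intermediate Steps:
$n{\left(h \right)} = - \frac{h}{5}$
$I = \frac{3}{5}$ ($I = \left(- \frac{1}{5}\right) \left(-3\right) = \frac{3}{5} \approx 0.6$)
$\left(\frac{I - 329}{1069 + 1076} + 2158\right) - 2419 = \left(\frac{\frac{3}{5} - 329}{1069 + 1076} + 2158\right) - 2419 = \left(- \frac{1642}{5 \cdot 2145} + 2158\right) - 2419 = \left(\left(- \frac{1642}{5}\right) \frac{1}{2145} + 2158\right) - 2419 = \left(- \frac{1642}{10725} + 2158\right) - 2419 = \frac{23142908}{10725} - 2419 = - \frac{2800867}{10725}$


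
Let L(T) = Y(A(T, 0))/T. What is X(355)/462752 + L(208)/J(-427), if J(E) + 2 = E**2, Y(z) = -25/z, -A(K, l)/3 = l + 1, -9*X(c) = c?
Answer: -839269955/9871545516768 ≈ -8.5019e-5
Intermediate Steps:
X(c) = -c/9
A(K, l) = -3 - 3*l (A(K, l) = -3*(l + 1) = -3*(1 + l) = -3 - 3*l)
J(E) = -2 + E**2
L(T) = 25/(3*T) (L(T) = (-25/(-3 - 3*0))/T = (-25/(-3 + 0))/T = (-25/(-3))/T = (-25*(-1/3))/T = 25/(3*T))
X(355)/462752 + L(208)/J(-427) = -1/9*355/462752 + ((25/3)/208)/(-2 + (-427)**2) = -355/9*1/462752 + ((25/3)*(1/208))/(-2 + 182329) = -355/4164768 + (25/624)/182327 = -355/4164768 + (25/624)*(1/182327) = -355/4164768 + 25/113772048 = -839269955/9871545516768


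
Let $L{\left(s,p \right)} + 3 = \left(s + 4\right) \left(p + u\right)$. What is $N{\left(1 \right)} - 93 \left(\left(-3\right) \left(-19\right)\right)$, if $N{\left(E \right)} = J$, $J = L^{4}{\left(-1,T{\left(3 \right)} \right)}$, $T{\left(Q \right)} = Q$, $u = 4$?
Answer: $99675$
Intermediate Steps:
$L{\left(s,p \right)} = -3 + \left(4 + p\right) \left(4 + s\right)$ ($L{\left(s,p \right)} = -3 + \left(s + 4\right) \left(p + 4\right) = -3 + \left(4 + s\right) \left(4 + p\right) = -3 + \left(4 + p\right) \left(4 + s\right)$)
$J = 104976$ ($J = \left(13 + 4 \cdot 3 + 4 \left(-1\right) + 3 \left(-1\right)\right)^{4} = \left(13 + 12 - 4 - 3\right)^{4} = 18^{4} = 104976$)
$N{\left(E \right)} = 104976$
$N{\left(1 \right)} - 93 \left(\left(-3\right) \left(-19\right)\right) = 104976 - 93 \left(\left(-3\right) \left(-19\right)\right) = 104976 - 5301 = 99675$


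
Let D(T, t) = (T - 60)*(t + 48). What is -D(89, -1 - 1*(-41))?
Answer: -2552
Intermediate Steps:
D(T, t) = (-60 + T)*(48 + t)
-D(89, -1 - 1*(-41)) = -(-2880 - 60*(-1 - 1*(-41)) + 48*89 + 89*(-1 - 1*(-41))) = -(-2880 - 60*(-1 + 41) + 4272 + 89*(-1 + 41)) = -(-2880 - 60*40 + 4272 + 89*40) = -(-2880 - 2400 + 4272 + 3560) = -1*2552 = -2552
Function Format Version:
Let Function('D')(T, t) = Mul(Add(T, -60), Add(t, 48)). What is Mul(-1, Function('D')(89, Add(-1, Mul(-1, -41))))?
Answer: -2552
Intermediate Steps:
Function('D')(T, t) = Mul(Add(-60, T), Add(48, t))
Mul(-1, Function('D')(89, Add(-1, Mul(-1, -41)))) = Mul(-1, Add(-2880, Mul(-60, Add(-1, Mul(-1, -41))), Mul(48, 89), Mul(89, Add(-1, Mul(-1, -41))))) = Mul(-1, Add(-2880, Mul(-60, Add(-1, 41)), 4272, Mul(89, Add(-1, 41)))) = Mul(-1, Add(-2880, Mul(-60, 40), 4272, Mul(89, 40))) = Mul(-1, Add(-2880, -2400, 4272, 3560)) = Mul(-1, 2552) = -2552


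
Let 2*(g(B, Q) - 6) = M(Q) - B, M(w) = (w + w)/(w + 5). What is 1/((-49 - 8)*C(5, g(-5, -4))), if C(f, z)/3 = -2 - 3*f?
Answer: 1/2907 ≈ 0.00034400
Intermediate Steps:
M(w) = 2*w/(5 + w) (M(w) = (2*w)/(5 + w) = 2*w/(5 + w))
g(B, Q) = 6 - B/2 + Q/(5 + Q) (g(B, Q) = 6 + (2*Q/(5 + Q) - B)/2 = 6 + (-B + 2*Q/(5 + Q))/2 = 6 + (-B/2 + Q/(5 + Q)) = 6 - B/2 + Q/(5 + Q))
C(f, z) = -6 - 9*f (C(f, z) = 3*(-2 - 3*f) = -6 - 9*f)
1/((-49 - 8)*C(5, g(-5, -4))) = 1/((-49 - 8)*(-6 - 9*5)) = 1/(-57*(-6 - 45)) = 1/(-57*(-51)) = 1/2907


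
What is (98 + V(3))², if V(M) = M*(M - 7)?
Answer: 7396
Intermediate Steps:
V(M) = M*(-7 + M)
(98 + V(3))² = (98 + 3*(-7 + 3))² = (98 + 3*(-4))² = (98 - 12)² = 86² = 7396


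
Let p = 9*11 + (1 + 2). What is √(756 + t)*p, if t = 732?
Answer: 408*√93 ≈ 3934.6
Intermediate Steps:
p = 102 (p = 99 + 3 = 102)
√(756 + t)*p = √(756 + 732)*102 = √1488*102 = (4*√93)*102 = 408*√93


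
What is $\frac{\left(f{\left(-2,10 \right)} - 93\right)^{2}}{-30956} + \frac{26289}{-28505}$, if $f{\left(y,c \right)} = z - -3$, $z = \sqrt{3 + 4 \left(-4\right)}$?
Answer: $- \frac{1044322219}{882400780} + \frac{45 i \sqrt{13}}{7739} \approx -1.1835 + 0.020965 i$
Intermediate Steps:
$z = i \sqrt{13}$ ($z = \sqrt{3 - 16} = \sqrt{-13} = i \sqrt{13} \approx 3.6056 i$)
$f{\left(y,c \right)} = 3 + i \sqrt{13}$ ($f{\left(y,c \right)} = i \sqrt{13} - -3 = i \sqrt{13} + 3 = 3 + i \sqrt{13}$)
$\frac{\left(f{\left(-2,10 \right)} - 93\right)^{2}}{-30956} + \frac{26289}{-28505} = \frac{\left(\left(3 + i \sqrt{13}\right) - 93\right)^{2}}{-30956} + \frac{26289}{-28505} = \left(-90 + i \sqrt{13}\right)^{2} \left(- \frac{1}{30956}\right) + 26289 \left(- \frac{1}{28505}\right) = - \frac{\left(-90 + i \sqrt{13}\right)^{2}}{30956} - \frac{26289}{28505} = - \frac{26289}{28505} - \frac{\left(-90 + i \sqrt{13}\right)^{2}}{30956}$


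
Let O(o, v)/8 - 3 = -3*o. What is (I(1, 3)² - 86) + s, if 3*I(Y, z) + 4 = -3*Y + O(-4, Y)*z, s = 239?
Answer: 125986/9 ≈ 13998.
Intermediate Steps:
O(o, v) = 24 - 24*o (O(o, v) = 24 + 8*(-3*o) = 24 - 24*o)
I(Y, z) = -4/3 - Y + 40*z (I(Y, z) = -4/3 + (-3*Y + (24 - 24*(-4))*z)/3 = -4/3 + (-3*Y + (24 + 96)*z)/3 = -4/3 + (-3*Y + 120*z)/3 = -4/3 + (-Y + 40*z) = -4/3 - Y + 40*z)
(I(1, 3)² - 86) + s = ((-4/3 - 1*1 + 40*3)² - 86) + 239 = ((-4/3 - 1 + 120)² - 86) + 239 = ((353/3)² - 86) + 239 = (124609/9 - 86) + 239 = 123835/9 + 239 = 125986/9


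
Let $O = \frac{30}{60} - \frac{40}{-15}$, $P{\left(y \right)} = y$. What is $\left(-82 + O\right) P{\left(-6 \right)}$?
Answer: $473$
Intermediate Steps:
$O = \frac{19}{6}$ ($O = 30 \cdot \frac{1}{60} - - \frac{8}{3} = \frac{1}{2} + \frac{8}{3} = \frac{19}{6} \approx 3.1667$)
$\left(-82 + O\right) P{\left(-6 \right)} = \left(-82 + \frac{19}{6}\right) \left(-6\right) = \left(- \frac{473}{6}\right) \left(-6\right) = 473$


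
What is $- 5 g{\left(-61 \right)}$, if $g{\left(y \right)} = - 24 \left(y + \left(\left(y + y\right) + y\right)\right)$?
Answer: $-29280$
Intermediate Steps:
$g{\left(y \right)} = - 96 y$ ($g{\left(y \right)} = - 24 \left(y + \left(2 y + y\right)\right) = - 24 \left(y + 3 y\right) = - 24 \cdot 4 y = - 96 y$)
$- 5 g{\left(-61 \right)} = - 5 \left(\left(-96\right) \left(-61\right)\right) = \left(-5\right) 5856 = -29280$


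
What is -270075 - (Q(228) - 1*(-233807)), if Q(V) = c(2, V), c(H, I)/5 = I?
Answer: -505022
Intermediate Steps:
c(H, I) = 5*I
Q(V) = 5*V
-270075 - (Q(228) - 1*(-233807)) = -270075 - (5*228 - 1*(-233807)) = -270075 - (1140 + 233807) = -270075 - 1*234947 = -270075 - 234947 = -505022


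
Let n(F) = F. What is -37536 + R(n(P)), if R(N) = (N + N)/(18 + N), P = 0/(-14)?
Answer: -37536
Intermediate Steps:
P = 0 (P = 0*(-1/14) = 0)
R(N) = 2*N/(18 + N) (R(N) = (2*N)/(18 + N) = 2*N/(18 + N))
-37536 + R(n(P)) = -37536 + 2*0/(18 + 0) = -37536 + 2*0/18 = -37536 + 2*0*(1/18) = -37536 + 0 = -37536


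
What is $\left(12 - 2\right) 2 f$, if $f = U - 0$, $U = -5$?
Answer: $-100$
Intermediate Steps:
$f = -5$ ($f = -5 - 0 = -5 + 0 = -5$)
$\left(12 - 2\right) 2 f = \left(12 - 2\right) 2 \left(-5\right) = 10 \cdot 2 \left(-5\right) = 20 \left(-5\right) = -100$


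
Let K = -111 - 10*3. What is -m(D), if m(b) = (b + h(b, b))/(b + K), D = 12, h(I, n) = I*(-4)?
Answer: -12/43 ≈ -0.27907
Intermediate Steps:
K = -141 (K = -111 - 30 = -141)
h(I, n) = -4*I
m(b) = -3*b/(-141 + b) (m(b) = (b - 4*b)/(b - 141) = (-3*b)/(-141 + b) = -3*b/(-141 + b))
-m(D) = -(-3)*12/(-141 + 12) = -(-3)*12/(-129) = -(-3)*12*(-1)/129 = -1*12/43 = -12/43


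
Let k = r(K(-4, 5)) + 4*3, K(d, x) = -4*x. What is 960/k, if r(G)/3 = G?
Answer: -20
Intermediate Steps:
r(G) = 3*G
k = -48 (k = 3*(-4*5) + 4*3 = 3*(-20) + 12 = -60 + 12 = -48)
960/k = 960/(-48) = 960*(-1/48) = -20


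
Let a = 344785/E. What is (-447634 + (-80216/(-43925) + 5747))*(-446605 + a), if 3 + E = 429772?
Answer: 745090597184426876028/3775520665 ≈ 1.9735e+11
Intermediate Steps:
E = 429769 (E = -3 + 429772 = 429769)
a = 344785/429769 ≈ 0.80226
(-447634 + (-80216/(-43925) + 5747))*(-446605 + a) = (-447634 + (-80216/(-43925) + 5747))*(-446605 + 344785/429769) = (-447634 + (-80216*(-1/43925) + 5747))*(-191936639460/429769) = (-447634 + (80216/43925 + 5747))*(-191936639460/429769) = (-447634 + 252517191/43925)*(-191936639460/429769) = -19409806259/43925*(-191936639460/429769) = 745090597184426876028/3775520665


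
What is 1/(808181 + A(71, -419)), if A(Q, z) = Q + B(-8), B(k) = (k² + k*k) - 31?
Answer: 1/808349 ≈ 1.2371e-6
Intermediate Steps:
B(k) = -31 + 2*k² (B(k) = (k² + k²) - 31 = 2*k² - 31 = -31 + 2*k²)
A(Q, z) = 97 + Q (A(Q, z) = Q + (-31 + 2*(-8)²) = Q + (-31 + 2*64) = Q + (-31 + 128) = Q + 97 = 97 + Q)
1/(808181 + A(71, -419)) = 1/(808181 + (97 + 71)) = 1/(808181 + 168) = 1/808349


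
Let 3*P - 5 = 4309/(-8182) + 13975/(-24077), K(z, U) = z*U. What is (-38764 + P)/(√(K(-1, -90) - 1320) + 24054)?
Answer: -91840281316351349/56991145835027022 + 22908526145261*I*√1230/341946875010162132 ≈ -1.6115 + 0.0023496*I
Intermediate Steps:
K(z, U) = U*z
P = 766898827/590994042 (P = 5/3 + (4309/(-8182) + 13975/(-24077))/3 = 5/3 + (4309*(-1/8182) + 13975*(-1/24077))/3 = 5/3 + (-4309/8182 - 13975/24077)/3 = 5/3 + (⅓)*(-218091243/196998014) = 5/3 - 72697081/196998014 = 766898827/590994042 ≈ 1.2976)
(-38764 + P)/(√(K(-1, -90) - 1320) + 24054) = (-38764 + 766898827/590994042)/(√(-90*(-1) - 1320) + 24054) = -22908526145261/(590994042*(√(90 - 1320) + 24054)) = -22908526145261/(590994042*(√(-1230) + 24054)) = -22908526145261/(590994042*(I*√1230 + 24054)) = -22908526145261/(590994042*(24054 + I*√1230))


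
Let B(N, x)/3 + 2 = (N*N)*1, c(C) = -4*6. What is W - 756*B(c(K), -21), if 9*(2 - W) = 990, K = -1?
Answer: -1301940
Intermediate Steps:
c(C) = -24
W = -108 (W = 2 - ⅑*990 = 2 - 110 = -108)
B(N, x) = -6 + 3*N² (B(N, x) = -6 + 3*((N*N)*1) = -6 + 3*(N²*1) = -6 + 3*N²)
W - 756*B(c(K), -21) = -108 - 756*(-6 + 3*(-24)²) = -108 - 756*(-6 + 3*576) = -108 - 756*(-6 + 1728) = -108 - 756*1722 = -108 - 1301832 = -1301940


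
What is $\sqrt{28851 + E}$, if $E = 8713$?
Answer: $2 \sqrt{9391} \approx 193.81$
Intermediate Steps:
$\sqrt{28851 + E} = \sqrt{28851 + 8713} = \sqrt{37564} = 2 \sqrt{9391}$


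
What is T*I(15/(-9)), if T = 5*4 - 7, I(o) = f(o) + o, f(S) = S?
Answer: -130/3 ≈ -43.333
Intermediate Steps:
I(o) = 2*o (I(o) = o + o = 2*o)
T = 13 (T = 20 - 7 = 13)
T*I(15/(-9)) = 13*(2*(15/(-9))) = 13*(2*(15*(-1/9))) = 13*(2*(-5/3)) = 13*(-10/3) = -130/3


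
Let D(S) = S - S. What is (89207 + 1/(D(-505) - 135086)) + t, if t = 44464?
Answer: 18057080705/135086 ≈ 1.3367e+5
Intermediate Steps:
D(S) = 0
(89207 + 1/(D(-505) - 135086)) + t = (89207 + 1/(0 - 135086)) + 44464 = (89207 + 1/(-135086)) + 44464 = (89207 - 1/135086) + 44464 = 12050616801/135086 + 44464 = 18057080705/135086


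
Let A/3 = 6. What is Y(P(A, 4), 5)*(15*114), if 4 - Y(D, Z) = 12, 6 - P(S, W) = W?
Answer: -13680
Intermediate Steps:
A = 18 (A = 3*6 = 18)
P(S, W) = 6 - W
Y(D, Z) = -8 (Y(D, Z) = 4 - 1*12 = 4 - 12 = -8)
Y(P(A, 4), 5)*(15*114) = -120*114 = -8*1710 = -13680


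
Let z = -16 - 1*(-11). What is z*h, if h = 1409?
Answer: -7045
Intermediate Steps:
z = -5 (z = -16 + 11 = -5)
z*h = -5*1409 = -7045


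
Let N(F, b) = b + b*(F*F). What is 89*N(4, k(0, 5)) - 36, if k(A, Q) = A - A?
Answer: -36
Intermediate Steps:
k(A, Q) = 0
N(F, b) = b + b*F²
89*N(4, k(0, 5)) - 36 = 89*(0*(1 + 4²)) - 36 = 89*(0*(1 + 16)) - 36 = 89*(0*17) - 36 = 89*0 - 36 = 0 - 36 = -36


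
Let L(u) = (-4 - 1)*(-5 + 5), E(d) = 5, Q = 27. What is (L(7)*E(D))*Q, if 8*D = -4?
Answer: 0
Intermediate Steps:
D = -½ (D = (⅛)*(-4) = -½ ≈ -0.50000)
L(u) = 0 (L(u) = -5*0 = 0)
(L(7)*E(D))*Q = (0*5)*27 = 0*27 = 0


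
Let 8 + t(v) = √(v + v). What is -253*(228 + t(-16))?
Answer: -55660 - 1012*I*√2 ≈ -55660.0 - 1431.2*I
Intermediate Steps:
t(v) = -8 + √2*√v (t(v) = -8 + √(v + v) = -8 + √(2*v) = -8 + √2*√v)
-253*(228 + t(-16)) = -253*(228 + (-8 + √2*√(-16))) = -253*(228 + (-8 + √2*(4*I))) = -253*(228 + (-8 + 4*I*√2)) = -253*(220 + 4*I*√2) = -55660 - 1012*I*√2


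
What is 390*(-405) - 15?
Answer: -157965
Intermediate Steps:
390*(-405) - 15 = -157950 - 15 = -157965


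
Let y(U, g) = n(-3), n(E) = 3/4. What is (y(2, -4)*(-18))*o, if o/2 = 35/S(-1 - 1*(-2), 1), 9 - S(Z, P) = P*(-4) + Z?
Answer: -315/4 ≈ -78.750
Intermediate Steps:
S(Z, P) = 9 - Z + 4*P (S(Z, P) = 9 - (P*(-4) + Z) = 9 - (-4*P + Z) = 9 - (Z - 4*P) = 9 + (-Z + 4*P) = 9 - Z + 4*P)
n(E) = 3/4 (n(E) = 3*(1/4) = 3/4)
y(U, g) = 3/4
o = 35/6 (o = 2*(35/(9 - (-1 - 1*(-2)) + 4*1)) = 2*(35/(9 - (-1 + 2) + 4)) = 2*(35/(9 - 1*1 + 4)) = 2*(35/(9 - 1 + 4)) = 2*(35/12) = 35/6 ≈ 5.8333)
(y(2, -4)*(-18))*o = ((3/4)*(-18))*(35/6) = -27/2*35/6 = -315/4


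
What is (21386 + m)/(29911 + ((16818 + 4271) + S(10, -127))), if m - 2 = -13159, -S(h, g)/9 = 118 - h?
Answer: 2743/16676 ≈ 0.16449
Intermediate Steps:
S(h, g) = -1062 + 9*h (S(h, g) = -9*(118 - h) = -1062 + 9*h)
m = -13157 (m = 2 - 13159 = -13157)
(21386 + m)/(29911 + ((16818 + 4271) + S(10, -127))) = (21386 - 13157)/(29911 + ((16818 + 4271) + (-1062 + 9*10))) = 8229/(29911 + (21089 + (-1062 + 90))) = 8229/(29911 + (21089 - 972)) = 8229/(29911 + 20117) = 8229/50028 = 8229*(1/50028) = 2743/16676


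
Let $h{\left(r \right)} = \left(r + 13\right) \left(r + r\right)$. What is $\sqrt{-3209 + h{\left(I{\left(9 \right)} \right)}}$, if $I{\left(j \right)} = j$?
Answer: $i \sqrt{2813} \approx 53.038 i$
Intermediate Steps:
$h{\left(r \right)} = 2 r \left(13 + r\right)$ ($h{\left(r \right)} = \left(13 + r\right) 2 r = 2 r \left(13 + r\right)$)
$\sqrt{-3209 + h{\left(I{\left(9 \right)} \right)}} = \sqrt{-3209 + 2 \cdot 9 \left(13 + 9\right)} = \sqrt{-3209 + 2 \cdot 9 \cdot 22} = \sqrt{-3209 + 396} = \sqrt{-2813} = i \sqrt{2813}$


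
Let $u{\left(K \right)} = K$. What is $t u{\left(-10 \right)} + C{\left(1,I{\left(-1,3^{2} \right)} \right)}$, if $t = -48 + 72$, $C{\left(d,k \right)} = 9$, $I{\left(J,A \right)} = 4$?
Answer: $-231$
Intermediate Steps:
$t = 24$
$t u{\left(-10 \right)} + C{\left(1,I{\left(-1,3^{2} \right)} \right)} = 24 \left(-10\right) + 9 = -240 + 9 = -231$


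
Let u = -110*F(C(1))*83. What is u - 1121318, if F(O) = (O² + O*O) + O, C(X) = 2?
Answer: -1212618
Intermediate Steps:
F(O) = O + 2*O² (F(O) = (O² + O²) + O = 2*O² + O = O + 2*O²)
u = -91300 (u = -220*(1 + 2*2)*83 = -220*(1 + 4)*83 = -220*5*83 = -110*10*83 = -1100*83 = -91300)
u - 1121318 = -91300 - 1121318 = -1212618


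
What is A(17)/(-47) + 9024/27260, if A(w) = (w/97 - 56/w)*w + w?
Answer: 725462/661055 ≈ 1.0974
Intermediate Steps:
A(w) = w + w*(-56/w + w/97) (A(w) = (w*(1/97) - 56/w)*w + w = (w/97 - 56/w)*w + w = (-56/w + w/97)*w + w = w*(-56/w + w/97) + w = w + w*(-56/w + w/97))
A(17)/(-47) + 9024/27260 = (-56 + 17 + (1/97)*17²)/(-47) + 9024/27260 = (-56 + 17 + (1/97)*289)*(-1/47) + 9024*(1/27260) = (-56 + 17 + 289/97)*(-1/47) + 48/145 = -3494/97*(-1/47) + 48/145 = 3494/4559 + 48/145 = 725462/661055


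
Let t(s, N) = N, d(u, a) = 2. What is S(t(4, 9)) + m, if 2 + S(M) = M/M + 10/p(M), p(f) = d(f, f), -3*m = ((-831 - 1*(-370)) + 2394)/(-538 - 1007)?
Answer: 20473/4635 ≈ 4.4170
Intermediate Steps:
m = 1933/4635 (m = -((-831 - 1*(-370)) + 2394)/(3*(-538 - 1007)) = -((-831 + 370) + 2394)/(3*(-1545)) = -(-461 + 2394)*(-1)/(3*1545) = -1933*(-1)/(3*1545) = -⅓*(-1933/1545) = 1933/4635 ≈ 0.41704)
p(f) = 2
S(M) = 4 (S(M) = -2 + (M/M + 10/2) = -2 + (1 + 10*(½)) = -2 + (1 + 5) = -2 + 6 = 4)
S(t(4, 9)) + m = 4 + 1933/4635 = 20473/4635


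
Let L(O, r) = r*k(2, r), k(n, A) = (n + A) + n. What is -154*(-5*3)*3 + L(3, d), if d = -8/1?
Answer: 6962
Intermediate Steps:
k(n, A) = A + 2*n (k(n, A) = (A + n) + n = A + 2*n)
d = -8 (d = -8*1 = -8)
L(O, r) = r*(4 + r) (L(O, r) = r*(r + 2*2) = r*(r + 4) = r*(4 + r))
-154*(-5*3)*3 + L(3, d) = -154*(-5*3)*3 - 8*(4 - 8) = -(-2310)*3 - 8*(-4) = -154*(-45) + 32 = 6930 + 32 = 6962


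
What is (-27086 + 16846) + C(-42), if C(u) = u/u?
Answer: -10239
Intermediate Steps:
C(u) = 1
(-27086 + 16846) + C(-42) = (-27086 + 16846) + 1 = -10240 + 1 = -10239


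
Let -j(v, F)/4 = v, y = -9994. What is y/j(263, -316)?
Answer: 19/2 ≈ 9.5000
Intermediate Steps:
j(v, F) = -4*v
y/j(263, -316) = -9994/((-4*263)) = -9994/(-1052) = -9994*(-1/1052) = 19/2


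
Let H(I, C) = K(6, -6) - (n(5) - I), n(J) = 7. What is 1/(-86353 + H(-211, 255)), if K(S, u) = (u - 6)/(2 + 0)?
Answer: -1/86577 ≈ -1.1550e-5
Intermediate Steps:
K(S, u) = -3 + u/2 (K(S, u) = (-6 + u)/2 = (-6 + u)*(1/2) = -3 + u/2)
H(I, C) = -13 + I (H(I, C) = (-3 + (1/2)*(-6)) - (7 - I) = (-3 - 3) + (-7 + I) = -6 + (-7 + I) = -13 + I)
1/(-86353 + H(-211, 255)) = 1/(-86353 + (-13 - 211)) = 1/(-86353 - 224) = 1/(-86577) = -1/86577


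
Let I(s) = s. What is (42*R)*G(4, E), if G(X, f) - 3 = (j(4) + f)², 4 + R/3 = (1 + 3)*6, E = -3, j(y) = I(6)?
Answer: 30240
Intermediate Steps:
j(y) = 6
R = 60 (R = -12 + 3*((1 + 3)*6) = -12 + 3*(4*6) = -12 + 3*24 = -12 + 72 = 60)
G(X, f) = 3 + (6 + f)²
(42*R)*G(4, E) = (42*60)*(3 + (6 - 3)²) = 2520*(3 + 3²) = 2520*(3 + 9) = 2520*12 = 30240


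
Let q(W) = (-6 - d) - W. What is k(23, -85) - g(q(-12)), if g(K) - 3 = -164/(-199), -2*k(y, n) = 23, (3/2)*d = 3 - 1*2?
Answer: -6099/398 ≈ -15.324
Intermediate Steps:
d = ⅔ (d = 2*(3 - 1*2)/3 = 2*(3 - 2)/3 = (⅔)*1 = ⅔ ≈ 0.66667)
k(y, n) = -23/2 (k(y, n) = -½*23 = -23/2)
q(W) = -20/3 - W (q(W) = (-6 - 1*⅔) - W = (-6 - ⅔) - W = -20/3 - W)
g(K) = 761/199 (g(K) = 3 - 164/(-199) = 3 - 164*(-1/199) = 3 + 164/199 = 761/199)
k(23, -85) - g(q(-12)) = -23/2 - 1*761/199 = -23/2 - 761/199 = -6099/398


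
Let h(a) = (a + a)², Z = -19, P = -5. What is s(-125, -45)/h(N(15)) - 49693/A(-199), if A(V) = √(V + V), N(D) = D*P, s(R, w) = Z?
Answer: -19/22500 + 49693*I*√398/398 ≈ -0.00084444 + 2490.9*I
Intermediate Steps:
s(R, w) = -19
N(D) = -5*D (N(D) = D*(-5) = -5*D)
A(V) = √2*√V (A(V) = √(2*V) = √2*√V)
h(a) = 4*a² (h(a) = (2*a)² = 4*a²)
s(-125, -45)/h(N(15)) - 49693/A(-199) = -19/(4*(-5*15)²) - 49693*(-I*√398/398) = -19/(4*(-75)²) - 49693*(-I*√398/398) = -19/(4*5625) - 49693*(-I*√398/398) = -19/22500 - (-49693)*I*√398/398 = -19*1/22500 + 49693*I*√398/398 = -19/22500 + 49693*I*√398/398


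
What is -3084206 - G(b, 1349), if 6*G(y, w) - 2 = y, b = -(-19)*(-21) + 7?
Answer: -3084141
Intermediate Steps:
b = -392 (b = -19*21 + 7 = -399 + 7 = -392)
G(y, w) = 1/3 + y/6
-3084206 - G(b, 1349) = -3084206 - (1/3 + (1/6)*(-392)) = -3084206 - (1/3 - 196/3) = -3084206 - 1*(-65) = -3084206 + 65 = -3084141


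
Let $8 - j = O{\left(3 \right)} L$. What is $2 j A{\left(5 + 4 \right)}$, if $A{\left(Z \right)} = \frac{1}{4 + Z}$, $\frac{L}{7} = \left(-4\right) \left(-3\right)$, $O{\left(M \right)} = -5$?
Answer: $\frac{856}{13} \approx 65.846$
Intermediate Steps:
$L = 84$ ($L = 7 \left(\left(-4\right) \left(-3\right)\right) = 7 \cdot 12 = 84$)
$j = 428$ ($j = 8 - \left(-5\right) 84 = 8 - -420 = 8 + 420 = 428$)
$2 j A{\left(5 + 4 \right)} = \frac{2 \cdot 428}{4 + \left(5 + 4\right)} = \frac{856}{4 + 9} = \frac{856}{13}$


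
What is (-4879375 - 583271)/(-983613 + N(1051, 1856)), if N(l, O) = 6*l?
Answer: 1820882/325769 ≈ 5.5895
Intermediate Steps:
(-4879375 - 583271)/(-983613 + N(1051, 1856)) = (-4879375 - 583271)/(-983613 + 6*1051) = -5462646/(-983613 + 6306) = -5462646/(-977307) = -5462646*(-1/977307) = 1820882/325769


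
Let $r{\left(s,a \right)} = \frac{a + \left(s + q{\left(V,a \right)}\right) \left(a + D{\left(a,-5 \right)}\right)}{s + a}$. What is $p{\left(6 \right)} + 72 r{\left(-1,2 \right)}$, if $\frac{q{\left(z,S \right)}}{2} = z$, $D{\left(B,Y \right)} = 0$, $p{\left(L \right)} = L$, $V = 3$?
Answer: $870$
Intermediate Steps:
$q{\left(z,S \right)} = 2 z$
$r{\left(s,a \right)} = \frac{a + a \left(6 + s\right)}{a + s}$ ($r{\left(s,a \right)} = \frac{a + \left(s + 2 \cdot 3\right) \left(a + 0\right)}{s + a} = \frac{a + \left(s + 6\right) a}{a + s} = \frac{a + \left(6 + s\right) a}{a + s} = \frac{a + a \left(6 + s\right)}{a + s}$)
$p{\left(6 \right)} + 72 r{\left(-1,2 \right)} = 6 + 72 \frac{2 \left(7 - 1\right)}{2 - 1} = 6 + 72 \cdot 2 \cdot 1^{-1} \cdot 6 = 6 + 72 \cdot 2 \cdot 1 \cdot 6 = 6 + 72 \cdot 12 = 6 + 864 = 870$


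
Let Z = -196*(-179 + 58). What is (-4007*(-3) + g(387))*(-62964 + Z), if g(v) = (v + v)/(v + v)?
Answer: -471839456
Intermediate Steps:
Z = 23716 (Z = -196*(-121) = 23716)
g(v) = 1 (g(v) = (2*v)/((2*v)) = (2*v)*(1/(2*v)) = 1)
(-4007*(-3) + g(387))*(-62964 + Z) = (-4007*(-3) + 1)*(-62964 + 23716) = (12021 + 1)*(-39248) = 12022*(-39248) = -471839456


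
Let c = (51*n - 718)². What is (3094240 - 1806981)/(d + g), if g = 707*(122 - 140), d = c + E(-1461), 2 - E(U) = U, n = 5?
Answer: 1287259/203106 ≈ 6.3379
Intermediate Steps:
E(U) = 2 - U
c = 214369 (c = (51*5 - 718)² = (255 - 718)² = (-463)² = 214369)
d = 215832 (d = 214369 + (2 - 1*(-1461)) = 214369 + (2 + 1461) = 214369 + 1463 = 215832)
g = -12726 (g = 707*(-18) = -12726)
(3094240 - 1806981)/(d + g) = (3094240 - 1806981)/(215832 - 12726) = 1287259/203106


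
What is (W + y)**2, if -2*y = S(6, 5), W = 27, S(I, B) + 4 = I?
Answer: 676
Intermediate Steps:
S(I, B) = -4 + I
y = -1 (y = -(-4 + 6)/2 = -1/2*2 = -1)
(W + y)**2 = (27 - 1)**2 = 26**2 = 676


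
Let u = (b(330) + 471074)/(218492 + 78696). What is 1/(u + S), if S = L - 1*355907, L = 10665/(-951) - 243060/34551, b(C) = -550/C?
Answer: -1085000400132/386177318106394453 ≈ -2.8096e-6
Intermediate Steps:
L = -66626275/3650889 (L = 10665*(-1/951) - 243060*1/34551 = -3555/317 - 81020/11517 = -66626275/3650889 ≈ -18.249)
S = -1299443577598/3650889 (S = -66626275/3650889 - 1*355907 = -66626275/3650889 - 355907 = -1299443577598/3650889 ≈ -3.5593e+5)
u = 1413217/891564 (u = (-550/330 + 471074)/(218492 + 78696) = (-550*1/330 + 471074)/297188 = (-5/3 + 471074)*(1/297188) = (1413217/3)*(1/297188) = 1413217/891564 ≈ 1.5851)
1/(u + S) = 1/(1413217/891564 - 1299443577598/3650889) = 1/(-386177318106394453/1085000400132) = -1085000400132/386177318106394453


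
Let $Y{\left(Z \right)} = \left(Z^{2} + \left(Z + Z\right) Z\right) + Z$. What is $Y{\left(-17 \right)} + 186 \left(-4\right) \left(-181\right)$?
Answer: $135514$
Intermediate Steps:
$Y{\left(Z \right)} = Z + 3 Z^{2}$ ($Y{\left(Z \right)} = \left(Z^{2} + 2 Z Z\right) + Z = \left(Z^{2} + 2 Z^{2}\right) + Z = 3 Z^{2} + Z = Z + 3 Z^{2}$)
$Y{\left(-17 \right)} + 186 \left(-4\right) \left(-181\right) = - 17 \left(1 + 3 \left(-17\right)\right) + 186 \left(-4\right) \left(-181\right) = - 17 \left(1 - 51\right) - -134664 = \left(-17\right) \left(-50\right) + 134664 = 850 + 134664 = 135514$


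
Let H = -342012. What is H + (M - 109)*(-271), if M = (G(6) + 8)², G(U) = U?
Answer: -365589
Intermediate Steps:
M = 196 (M = (6 + 8)² = 14² = 196)
H + (M - 109)*(-271) = -342012 + (196 - 109)*(-271) = -342012 + 87*(-271) = -342012 - 23577 = -365589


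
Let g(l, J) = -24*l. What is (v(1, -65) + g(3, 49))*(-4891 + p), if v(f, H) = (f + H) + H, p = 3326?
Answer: 314565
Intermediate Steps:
v(f, H) = f + 2*H (v(f, H) = (H + f) + H = f + 2*H)
(v(1, -65) + g(3, 49))*(-4891 + p) = ((1 + 2*(-65)) - 24*3)*(-4891 + 3326) = ((1 - 130) - 72)*(-1565) = (-129 - 72)*(-1565) = -201*(-1565) = 314565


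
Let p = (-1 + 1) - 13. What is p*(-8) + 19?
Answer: 123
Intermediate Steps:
p = -13 (p = 0 - 13 = -13)
p*(-8) + 19 = -13*(-8) + 19 = 104 + 19 = 123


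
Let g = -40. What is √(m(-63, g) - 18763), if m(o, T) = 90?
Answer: I*√18673 ≈ 136.65*I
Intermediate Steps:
√(m(-63, g) - 18763) = √(90 - 18763) = √(-18673) = I*√18673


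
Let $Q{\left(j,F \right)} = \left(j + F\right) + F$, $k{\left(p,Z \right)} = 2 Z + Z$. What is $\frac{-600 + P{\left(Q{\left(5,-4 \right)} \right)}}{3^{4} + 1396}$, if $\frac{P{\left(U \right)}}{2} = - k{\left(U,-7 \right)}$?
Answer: $- \frac{558}{1477} \approx -0.37779$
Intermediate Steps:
$k{\left(p,Z \right)} = 3 Z$
$Q{\left(j,F \right)} = j + 2 F$ ($Q{\left(j,F \right)} = \left(F + j\right) + F = j + 2 F$)
$P{\left(U \right)} = 42$ ($P{\left(U \right)} = 2 \left(- 3 \left(-7\right)\right) = 2 \left(\left(-1\right) \left(-21\right)\right) = 2 \cdot 21 = 42$)
$\frac{-600 + P{\left(Q{\left(5,-4 \right)} \right)}}{3^{4} + 1396} = \frac{-600 + 42}{3^{4} + 1396} = - \frac{558}{81 + 1396} = - \frac{558}{1477}$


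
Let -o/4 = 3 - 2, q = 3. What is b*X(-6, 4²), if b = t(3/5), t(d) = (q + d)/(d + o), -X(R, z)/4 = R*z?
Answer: -6912/17 ≈ -406.59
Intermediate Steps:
o = -4 (o = -4*(3 - 2) = -4*1 = -4)
X(R, z) = -4*R*z
t(d) = (3 + d)/(-4 + d) (t(d) = (3 + d)/(d - 4) = (3 + d)/(-4 + d))
b = -18/17 (b = (3 + 3/5)/(-4 + 3/5) = (3 + 3*(⅕))/(-4 + 3*(⅕)) = (3 + ⅗)/(-4 + ⅗) = (18/5)/(-17/5) = -5/17*18/5 = -18/17 ≈ -1.0588)
b*X(-6, 4²) = -(-72)*(-6)*4²/17 = -(-72)*(-6)*16/17 = -18/17*384 = -6912/17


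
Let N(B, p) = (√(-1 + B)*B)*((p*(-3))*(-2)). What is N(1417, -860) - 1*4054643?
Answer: -4054643 - 14623440*√354 ≈ -2.7919e+8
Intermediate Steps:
N(B, p) = 6*B*p*√(-1 + B) (N(B, p) = (B*√(-1 + B))*(-3*p*(-2)) = (B*√(-1 + B))*(6*p) = 6*B*p*√(-1 + B))
N(1417, -860) - 1*4054643 = 6*1417*(-860)*√(-1 + 1417) - 1*4054643 = 6*1417*(-860)*√1416 - 4054643 = 6*1417*(-860)*(2*√354) - 4054643 = -14623440*√354 - 4054643 = -4054643 - 14623440*√354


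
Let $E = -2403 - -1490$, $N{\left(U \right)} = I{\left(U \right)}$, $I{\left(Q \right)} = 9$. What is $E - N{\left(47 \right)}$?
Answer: $-922$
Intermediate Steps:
$N{\left(U \right)} = 9$
$E = -913$ ($E = -2403 + 1490 = -913$)
$E - N{\left(47 \right)} = -913 - 9 = -922$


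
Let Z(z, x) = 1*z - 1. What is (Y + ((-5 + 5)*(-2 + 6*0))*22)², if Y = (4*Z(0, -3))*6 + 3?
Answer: 441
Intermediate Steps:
Z(z, x) = -1 + z (Z(z, x) = z - 1 = -1 + z)
Y = -21 (Y = (4*(-1 + 0))*6 + 3 = (4*(-1))*6 + 3 = -4*6 + 3 = -24 + 3 = -21)
(Y + ((-5 + 5)*(-2 + 6*0))*22)² = (-21 + ((-5 + 5)*(-2 + 6*0))*22)² = (-21 + (0*(-2 + 0))*22)² = (-21 + (0*(-2))*22)² = (-21 + 0*22)² = (-21 + 0)² = (-21)² = 441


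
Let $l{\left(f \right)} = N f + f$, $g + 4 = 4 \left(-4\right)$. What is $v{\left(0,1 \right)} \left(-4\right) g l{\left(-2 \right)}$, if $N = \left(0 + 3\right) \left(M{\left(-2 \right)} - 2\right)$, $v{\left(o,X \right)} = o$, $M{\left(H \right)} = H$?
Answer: $0$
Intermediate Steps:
$g = -20$ ($g = -4 + 4 \left(-4\right) = -4 - 16 = -20$)
$N = -12$ ($N = \left(0 + 3\right) \left(-2 - 2\right) = 3 \left(-4\right) = -12$)
$l{\left(f \right)} = - 11 f$ ($l{\left(f \right)} = - 12 f + f = - 11 f$)
$v{\left(0,1 \right)} \left(-4\right) g l{\left(-2 \right)} = 0 \left(-4\right) \left(-20\right) \left(\left(-11\right) \left(-2\right)\right) = 0 \left(-20\right) 22 = 0 \cdot 22 = 0$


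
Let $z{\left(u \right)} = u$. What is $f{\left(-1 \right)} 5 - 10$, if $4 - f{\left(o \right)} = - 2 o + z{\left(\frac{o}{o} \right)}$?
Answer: $-5$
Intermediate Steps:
$f{\left(o \right)} = 3 + 2 o$ ($f{\left(o \right)} = 4 - \left(- 2 o + \frac{o}{o}\right) = 4 - \left(- 2 o + 1\right) = 4 - \left(1 - 2 o\right) = 4 + \left(-1 + 2 o\right) = 3 + 2 o$)
$f{\left(-1 \right)} 5 - 10 = \left(3 + 2 \left(-1\right)\right) 5 - 10 = \left(3 - 2\right) 5 - 10 = 1 \cdot 5 - 10 = 5 - 10 = -5$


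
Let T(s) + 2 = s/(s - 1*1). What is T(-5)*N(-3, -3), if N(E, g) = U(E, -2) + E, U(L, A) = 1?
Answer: 7/3 ≈ 2.3333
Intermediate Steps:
N(E, g) = 1 + E
T(s) = -2 + s/(-1 + s) (T(s) = -2 + s/(s - 1*1) = -2 + s/(s - 1) = -2 + s/(-1 + s))
T(-5)*N(-3, -3) = ((2 - 1*(-5))/(-1 - 5))*(1 - 3) = ((2 + 5)/(-6))*(-2) = -⅙*7*(-2) = -7/6*(-2) = 7/3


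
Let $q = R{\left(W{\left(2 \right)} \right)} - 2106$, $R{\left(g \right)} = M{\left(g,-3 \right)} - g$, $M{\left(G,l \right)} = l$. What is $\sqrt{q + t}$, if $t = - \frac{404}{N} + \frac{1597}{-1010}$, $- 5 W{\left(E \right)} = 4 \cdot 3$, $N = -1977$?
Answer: $\frac{i \sqrt{8404694283937470}}{1996770} \approx 45.913 i$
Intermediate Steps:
$W{\left(E \right)} = - \frac{12}{5}$ ($W{\left(E \right)} = - \frac{4 \cdot 3}{5} = \left(- \frac{1}{5}\right) 12 = - \frac{12}{5}$)
$R{\left(g \right)} = -3 - g$
$t = - \frac{2749229}{1996770}$ ($t = - \frac{404}{-1977} + \frac{1597}{-1010} = \left(-404\right) \left(- \frac{1}{1977}\right) + 1597 \left(- \frac{1}{1010}\right) = \frac{404}{1977} - \frac{1597}{1010} = - \frac{2749229}{1996770} \approx -1.3768$)
$q = - \frac{10533}{5}$ ($q = \left(-3 - - \frac{12}{5}\right) - 2106 = \left(-3 + \frac{12}{5}\right) - 2106 = - \frac{3}{5} - 2106 = - \frac{10533}{5} \approx -2106.6$)
$\sqrt{q + t} = \sqrt{- \frac{10533}{5} - \frac{2749229}{1996770}} = \sqrt{- \frac{4209144911}{1996770}} = \frac{i \sqrt{8404694283937470}}{1996770}$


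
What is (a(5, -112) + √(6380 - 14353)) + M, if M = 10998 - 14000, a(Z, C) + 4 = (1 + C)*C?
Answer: 9426 + I*√7973 ≈ 9426.0 + 89.292*I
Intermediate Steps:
a(Z, C) = -4 + C*(1 + C) (a(Z, C) = -4 + (1 + C)*C = -4 + C*(1 + C))
M = -3002
(a(5, -112) + √(6380 - 14353)) + M = ((-4 - 112 + (-112)²) + √(6380 - 14353)) - 3002 = ((-4 - 112 + 12544) + √(-7973)) - 3002 = (12428 + I*√7973) - 3002 = 9426 + I*√7973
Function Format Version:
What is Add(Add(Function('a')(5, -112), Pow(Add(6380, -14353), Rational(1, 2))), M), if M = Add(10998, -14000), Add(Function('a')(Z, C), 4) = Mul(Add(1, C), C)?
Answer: Add(9426, Mul(I, Pow(7973, Rational(1, 2)))) ≈ Add(9426.0, Mul(89.292, I))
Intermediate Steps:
Function('a')(Z, C) = Add(-4, Mul(C, Add(1, C))) (Function('a')(Z, C) = Add(-4, Mul(Add(1, C), C)) = Add(-4, Mul(C, Add(1, C))))
M = -3002
Add(Add(Function('a')(5, -112), Pow(Add(6380, -14353), Rational(1, 2))), M) = Add(Add(Add(-4, -112, Pow(-112, 2)), Pow(Add(6380, -14353), Rational(1, 2))), -3002) = Add(Add(Add(-4, -112, 12544), Pow(-7973, Rational(1, 2))), -3002) = Add(Add(12428, Mul(I, Pow(7973, Rational(1, 2)))), -3002) = Add(9426, Mul(I, Pow(7973, Rational(1, 2))))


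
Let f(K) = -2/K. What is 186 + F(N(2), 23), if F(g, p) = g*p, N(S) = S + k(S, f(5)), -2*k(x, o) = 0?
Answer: 232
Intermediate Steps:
k(x, o) = 0 (k(x, o) = -1/2*0 = 0)
N(S) = S (N(S) = S + 0 = S)
186 + F(N(2), 23) = 186 + 2*23 = 186 + 46 = 232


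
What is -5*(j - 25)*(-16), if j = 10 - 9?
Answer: -1920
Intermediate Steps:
j = 1
-5*(j - 25)*(-16) = -5*(1 - 25)*(-16) = -5*(-24)*(-16) = 120*(-16) = -1920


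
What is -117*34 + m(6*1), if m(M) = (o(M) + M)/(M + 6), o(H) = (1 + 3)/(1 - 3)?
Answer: -11933/3 ≈ -3977.7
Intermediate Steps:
o(H) = -2 (o(H) = 4/(-2) = 4*(-½) = -2)
m(M) = (-2 + M)/(6 + M) (m(M) = (-2 + M)/(M + 6) = (-2 + M)/(6 + M))
-117*34 + m(6*1) = -117*34 + (-2 + 6*1)/(6 + 6*1) = -3978 + (-2 + 6)/(6 + 6) = -3978 + 4/12 = -3978 + (1/12)*4 = -3978 + ⅓ = -11933/3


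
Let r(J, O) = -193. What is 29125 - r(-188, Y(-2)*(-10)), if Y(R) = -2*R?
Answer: 29318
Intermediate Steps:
29125 - r(-188, Y(-2)*(-10)) = 29125 - 1*(-193) = 29125 + 193 = 29318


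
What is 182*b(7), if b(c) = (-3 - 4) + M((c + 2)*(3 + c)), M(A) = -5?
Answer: -2184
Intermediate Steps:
b(c) = -12 (b(c) = (-3 - 4) - 5 = -7 - 5 = -12)
182*b(7) = 182*(-12) = -2184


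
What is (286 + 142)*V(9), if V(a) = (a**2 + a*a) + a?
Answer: 73188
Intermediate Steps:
V(a) = a + 2*a**2 (V(a) = (a**2 + a**2) + a = 2*a**2 + a = a + 2*a**2)
(286 + 142)*V(9) = (286 + 142)*(9*(1 + 2*9)) = 428*(9*(1 + 18)) = 428*(9*19) = 428*171 = 73188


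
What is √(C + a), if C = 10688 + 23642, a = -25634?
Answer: 2*√2174 ≈ 93.252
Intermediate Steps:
C = 34330
√(C + a) = √(34330 - 25634) = √8696 = 2*√2174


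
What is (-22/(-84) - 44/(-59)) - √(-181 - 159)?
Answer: 2497/2478 - 2*I*√85 ≈ 1.0077 - 18.439*I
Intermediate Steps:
(-22/(-84) - 44/(-59)) - √(-181 - 159) = (-22*(-1/84) - 44*(-1/59)) - √(-340) = (11/42 + 44/59) - 2*I*√85 = 2497/2478 - 2*I*√85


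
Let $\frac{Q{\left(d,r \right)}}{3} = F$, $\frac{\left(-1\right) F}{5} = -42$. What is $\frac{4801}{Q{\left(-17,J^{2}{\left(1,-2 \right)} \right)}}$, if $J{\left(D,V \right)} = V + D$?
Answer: $\frac{4801}{630} \approx 7.6206$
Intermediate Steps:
$J{\left(D,V \right)} = D + V$
$F = 210$ ($F = \left(-5\right) \left(-42\right) = 210$)
$Q{\left(d,r \right)} = 630$ ($Q{\left(d,r \right)} = 3 \cdot 210 = 630$)
$\frac{4801}{Q{\left(-17,J^{2}{\left(1,-2 \right)} \right)}} = \frac{4801}{630}$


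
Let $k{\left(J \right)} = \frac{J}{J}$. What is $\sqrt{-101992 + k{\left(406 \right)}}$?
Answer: $i \sqrt{101991} \approx 319.36 i$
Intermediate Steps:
$k{\left(J \right)} = 1$
$\sqrt{-101992 + k{\left(406 \right)}} = \sqrt{-101992 + 1} = \sqrt{-101991} = i \sqrt{101991}$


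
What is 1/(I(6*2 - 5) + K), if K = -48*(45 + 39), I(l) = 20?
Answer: -1/4012 ≈ -0.00024925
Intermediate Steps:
K = -4032 (K = -48*84 = -4032)
1/(I(6*2 - 5) + K) = 1/(20 - 4032) = 1/(-4012) = -1/4012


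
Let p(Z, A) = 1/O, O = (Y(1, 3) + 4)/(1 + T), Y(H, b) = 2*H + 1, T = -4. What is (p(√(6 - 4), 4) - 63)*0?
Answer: 0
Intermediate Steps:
Y(H, b) = 1 + 2*H
O = -7/3 (O = ((1 + 2*1) + 4)/(1 - 4) = ((1 + 2) + 4)/(-3) = (3 + 4)*(-⅓) = 7*(-⅓) = -7/3 ≈ -2.3333)
p(Z, A) = -3/7 (p(Z, A) = 1/(-7/3) = -3/7)
(p(√(6 - 4), 4) - 63)*0 = (-3/7 - 63)*0 = -444/7*0 = 0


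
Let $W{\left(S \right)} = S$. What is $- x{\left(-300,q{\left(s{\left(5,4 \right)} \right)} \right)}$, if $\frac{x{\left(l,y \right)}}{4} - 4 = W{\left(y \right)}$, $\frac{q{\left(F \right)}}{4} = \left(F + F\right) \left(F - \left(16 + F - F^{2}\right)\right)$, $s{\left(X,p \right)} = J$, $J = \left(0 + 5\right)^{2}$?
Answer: $-487216$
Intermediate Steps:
$J = 25$ ($J = 5^{2} = 25$)
$s{\left(X,p \right)} = 25$
$q{\left(F \right)} = 8 F \left(-16 + F^{2}\right)$ ($q{\left(F \right)} = 4 \left(F + F\right) \left(F - \left(16 + F - F^{2}\right)\right) = 4 \cdot 2 F \left(F - \left(16 + F - F^{2}\right)\right) = 4 \cdot 2 F \left(-16 + F^{2}\right) = 8 F \left(-16 + F^{2}\right)$)
$x{\left(l,y \right)} = 16 + 4 y$
$- x{\left(-300,q{\left(s{\left(5,4 \right)} \right)} \right)} = - (16 + 4 \cdot 8 \cdot 25 \left(-16 + 25^{2}\right)) = - (16 + 4 \cdot 8 \cdot 25 \left(-16 + 625\right)) = - (16 + 4 \cdot 8 \cdot 25 \cdot 609) = - (16 + 4 \cdot 121800) = - (16 + 487200) = \left(-1\right) 487216 = -487216$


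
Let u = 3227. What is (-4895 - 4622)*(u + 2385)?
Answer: -53409404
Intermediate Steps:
(-4895 - 4622)*(u + 2385) = (-4895 - 4622)*(3227 + 2385) = -9517*5612 = -53409404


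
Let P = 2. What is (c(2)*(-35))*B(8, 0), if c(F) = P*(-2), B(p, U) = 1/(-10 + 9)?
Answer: -140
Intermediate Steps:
B(p, U) = -1 (B(p, U) = 1/(-1) = -1)
c(F) = -4 (c(F) = 2*(-2) = -4)
(c(2)*(-35))*B(8, 0) = -4*(-35)*(-1) = 140*(-1) = -140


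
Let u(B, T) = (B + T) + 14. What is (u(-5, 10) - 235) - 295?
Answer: -511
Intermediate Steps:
u(B, T) = 14 + B + T
(u(-5, 10) - 235) - 295 = ((14 - 5 + 10) - 235) - 295 = (19 - 235) - 295 = -216 - 295 = -511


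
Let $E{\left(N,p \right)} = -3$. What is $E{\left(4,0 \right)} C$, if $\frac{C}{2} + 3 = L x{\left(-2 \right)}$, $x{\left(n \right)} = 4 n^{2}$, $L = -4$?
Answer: $402$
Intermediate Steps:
$C = -134$ ($C = -6 + 2 \left(- 4 \cdot 4 \left(-2\right)^{2}\right) = -6 + 2 \left(- 4 \cdot 4 \cdot 4\right) = -6 + 2 \left(\left(-4\right) 16\right) = -6 + 2 \left(-64\right) = -6 - 128 = -134$)
$E{\left(4,0 \right)} C = \left(-3\right) \left(-134\right) = 402$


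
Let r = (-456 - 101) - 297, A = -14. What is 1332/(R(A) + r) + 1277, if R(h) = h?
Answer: 276776/217 ≈ 1275.5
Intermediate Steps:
r = -854 (r = -557 - 297 = -854)
1332/(R(A) + r) + 1277 = 1332/(-14 - 854) + 1277 = 1332/(-868) + 1277 = 1332*(-1/868) + 1277 = -333/217 + 1277 = 276776/217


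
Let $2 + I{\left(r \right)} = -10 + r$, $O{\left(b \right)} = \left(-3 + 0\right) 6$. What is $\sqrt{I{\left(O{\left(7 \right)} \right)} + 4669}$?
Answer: $\sqrt{4639} \approx 68.11$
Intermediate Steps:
$O{\left(b \right)} = -18$ ($O{\left(b \right)} = \left(-3\right) 6 = -18$)
$I{\left(r \right)} = -12 + r$ ($I{\left(r \right)} = -2 + \left(-10 + r\right) = -12 + r$)
$\sqrt{I{\left(O{\left(7 \right)} \right)} + 4669} = \sqrt{\left(-12 - 18\right) + 4669} = \sqrt{-30 + 4669} = \sqrt{4639}$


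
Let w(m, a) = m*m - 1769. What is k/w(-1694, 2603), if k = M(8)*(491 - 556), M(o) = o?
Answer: -520/2867867 ≈ -0.00018132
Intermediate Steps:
w(m, a) = -1769 + m² (w(m, a) = m² - 1769 = -1769 + m²)
k = -520 (k = 8*(491 - 556) = 8*(-65) = -520)
k/w(-1694, 2603) = -520/(-1769 + (-1694)²) = -520/(-1769 + 2869636) = -520/2867867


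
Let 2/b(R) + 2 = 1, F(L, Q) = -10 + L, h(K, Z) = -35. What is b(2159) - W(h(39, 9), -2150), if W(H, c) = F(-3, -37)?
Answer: 11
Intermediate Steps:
W(H, c) = -13 (W(H, c) = -10 - 3 = -13)
b(R) = -2 (b(R) = 2/(-2 + 1) = 2/(-1) = 2*(-1) = -2)
b(2159) - W(h(39, 9), -2150) = -2 - 1*(-13) = -2 + 13 = 11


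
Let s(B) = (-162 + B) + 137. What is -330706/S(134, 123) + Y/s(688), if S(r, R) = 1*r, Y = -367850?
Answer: -134274989/44421 ≈ -3022.8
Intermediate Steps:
s(B) = -25 + B
S(r, R) = r
-330706/S(134, 123) + Y/s(688) = -330706/134 - 367850/(-25 + 688) = -330706*1/134 - 367850/663 = -165353/67 - 367850*1/663 = -165353/67 - 367850/663 = -134274989/44421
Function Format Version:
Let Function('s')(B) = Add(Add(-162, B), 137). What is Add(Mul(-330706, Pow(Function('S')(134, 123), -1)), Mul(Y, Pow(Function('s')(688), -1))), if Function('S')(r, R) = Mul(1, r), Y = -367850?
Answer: Rational(-134274989, 44421) ≈ -3022.8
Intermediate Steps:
Function('s')(B) = Add(-25, B)
Function('S')(r, R) = r
Add(Mul(-330706, Pow(Function('S')(134, 123), -1)), Mul(Y, Pow(Function('s')(688), -1))) = Add(Mul(-330706, Pow(134, -1)), Mul(-367850, Pow(Add(-25, 688), -1))) = Add(Mul(-330706, Rational(1, 134)), Mul(-367850, Pow(663, -1))) = Add(Rational(-165353, 67), Mul(-367850, Rational(1, 663))) = Add(Rational(-165353, 67), Rational(-367850, 663)) = Rational(-134274989, 44421)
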